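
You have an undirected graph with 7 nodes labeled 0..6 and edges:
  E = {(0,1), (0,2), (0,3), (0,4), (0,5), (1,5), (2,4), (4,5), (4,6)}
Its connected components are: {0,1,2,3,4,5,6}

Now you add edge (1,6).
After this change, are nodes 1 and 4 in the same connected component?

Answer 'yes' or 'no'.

Initial components: {0,1,2,3,4,5,6}
Adding edge (1,6): both already in same component {0,1,2,3,4,5,6}. No change.
New components: {0,1,2,3,4,5,6}
Are 1 and 4 in the same component? yes

Answer: yes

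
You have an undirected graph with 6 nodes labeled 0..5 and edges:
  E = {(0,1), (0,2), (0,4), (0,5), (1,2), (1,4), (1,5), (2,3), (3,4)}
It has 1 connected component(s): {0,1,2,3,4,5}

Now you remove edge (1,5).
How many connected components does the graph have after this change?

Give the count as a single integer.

Answer: 1

Derivation:
Initial component count: 1
Remove (1,5): not a bridge. Count unchanged: 1.
  After removal, components: {0,1,2,3,4,5}
New component count: 1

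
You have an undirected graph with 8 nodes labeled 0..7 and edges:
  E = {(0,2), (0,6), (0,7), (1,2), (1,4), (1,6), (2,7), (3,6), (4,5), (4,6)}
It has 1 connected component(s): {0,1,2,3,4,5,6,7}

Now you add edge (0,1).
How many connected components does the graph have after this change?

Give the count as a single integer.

Answer: 1

Derivation:
Initial component count: 1
Add (0,1): endpoints already in same component. Count unchanged: 1.
New component count: 1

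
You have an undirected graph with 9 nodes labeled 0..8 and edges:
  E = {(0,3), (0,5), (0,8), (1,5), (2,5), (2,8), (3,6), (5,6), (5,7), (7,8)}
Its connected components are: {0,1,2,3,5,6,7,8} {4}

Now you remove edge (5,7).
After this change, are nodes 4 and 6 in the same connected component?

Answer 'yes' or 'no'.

Initial components: {0,1,2,3,5,6,7,8} {4}
Removing edge (5,7): not a bridge — component count unchanged at 2.
New components: {0,1,2,3,5,6,7,8} {4}
Are 4 and 6 in the same component? no

Answer: no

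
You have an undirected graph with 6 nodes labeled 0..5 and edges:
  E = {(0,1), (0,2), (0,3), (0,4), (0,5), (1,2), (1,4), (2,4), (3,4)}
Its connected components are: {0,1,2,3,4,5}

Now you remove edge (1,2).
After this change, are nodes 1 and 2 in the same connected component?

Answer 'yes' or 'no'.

Initial components: {0,1,2,3,4,5}
Removing edge (1,2): not a bridge — component count unchanged at 1.
New components: {0,1,2,3,4,5}
Are 1 and 2 in the same component? yes

Answer: yes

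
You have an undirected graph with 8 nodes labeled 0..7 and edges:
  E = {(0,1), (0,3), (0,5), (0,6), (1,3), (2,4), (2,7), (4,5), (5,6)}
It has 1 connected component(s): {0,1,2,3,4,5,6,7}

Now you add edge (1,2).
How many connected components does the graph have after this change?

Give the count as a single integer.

Answer: 1

Derivation:
Initial component count: 1
Add (1,2): endpoints already in same component. Count unchanged: 1.
New component count: 1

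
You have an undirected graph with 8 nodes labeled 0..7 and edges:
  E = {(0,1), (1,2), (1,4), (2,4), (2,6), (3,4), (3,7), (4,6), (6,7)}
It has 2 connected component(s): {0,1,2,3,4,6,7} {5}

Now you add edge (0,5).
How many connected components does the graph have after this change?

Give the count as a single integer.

Answer: 1

Derivation:
Initial component count: 2
Add (0,5): merges two components. Count decreases: 2 -> 1.
New component count: 1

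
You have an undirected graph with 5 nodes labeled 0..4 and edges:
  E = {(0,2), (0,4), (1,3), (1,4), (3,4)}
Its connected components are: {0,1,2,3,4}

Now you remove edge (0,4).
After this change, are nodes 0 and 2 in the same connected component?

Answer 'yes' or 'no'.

Initial components: {0,1,2,3,4}
Removing edge (0,4): it was a bridge — component count 1 -> 2.
New components: {0,2} {1,3,4}
Are 0 and 2 in the same component? yes

Answer: yes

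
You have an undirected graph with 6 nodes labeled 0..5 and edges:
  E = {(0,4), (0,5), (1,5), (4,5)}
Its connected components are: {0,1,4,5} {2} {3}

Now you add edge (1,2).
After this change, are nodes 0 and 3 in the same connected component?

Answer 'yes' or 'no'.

Answer: no

Derivation:
Initial components: {0,1,4,5} {2} {3}
Adding edge (1,2): merges {0,1,4,5} and {2}.
New components: {0,1,2,4,5} {3}
Are 0 and 3 in the same component? no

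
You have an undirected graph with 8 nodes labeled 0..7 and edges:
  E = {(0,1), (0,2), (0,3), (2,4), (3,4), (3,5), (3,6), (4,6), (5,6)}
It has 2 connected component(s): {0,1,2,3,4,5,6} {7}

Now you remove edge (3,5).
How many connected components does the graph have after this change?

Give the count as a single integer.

Answer: 2

Derivation:
Initial component count: 2
Remove (3,5): not a bridge. Count unchanged: 2.
  After removal, components: {0,1,2,3,4,5,6} {7}
New component count: 2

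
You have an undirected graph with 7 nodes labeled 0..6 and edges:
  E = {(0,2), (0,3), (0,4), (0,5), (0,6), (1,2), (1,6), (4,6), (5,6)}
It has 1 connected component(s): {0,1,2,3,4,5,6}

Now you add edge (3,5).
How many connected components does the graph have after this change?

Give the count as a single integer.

Answer: 1

Derivation:
Initial component count: 1
Add (3,5): endpoints already in same component. Count unchanged: 1.
New component count: 1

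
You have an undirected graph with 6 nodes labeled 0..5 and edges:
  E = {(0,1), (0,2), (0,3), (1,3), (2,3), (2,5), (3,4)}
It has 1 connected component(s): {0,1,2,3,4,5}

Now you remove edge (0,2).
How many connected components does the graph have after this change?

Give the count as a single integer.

Initial component count: 1
Remove (0,2): not a bridge. Count unchanged: 1.
  After removal, components: {0,1,2,3,4,5}
New component count: 1

Answer: 1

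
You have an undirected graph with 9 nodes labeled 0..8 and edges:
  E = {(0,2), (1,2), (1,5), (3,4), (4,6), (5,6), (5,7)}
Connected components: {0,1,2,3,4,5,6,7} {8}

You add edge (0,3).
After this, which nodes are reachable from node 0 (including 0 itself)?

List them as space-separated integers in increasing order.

Before: nodes reachable from 0: {0,1,2,3,4,5,6,7}
Adding (0,3): both endpoints already in same component. Reachability from 0 unchanged.
After: nodes reachable from 0: {0,1,2,3,4,5,6,7}

Answer: 0 1 2 3 4 5 6 7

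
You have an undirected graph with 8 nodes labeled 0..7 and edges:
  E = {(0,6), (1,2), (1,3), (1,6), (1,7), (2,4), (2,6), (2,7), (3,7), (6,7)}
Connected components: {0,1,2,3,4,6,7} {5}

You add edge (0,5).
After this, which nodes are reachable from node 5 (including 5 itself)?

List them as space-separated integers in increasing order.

Before: nodes reachable from 5: {5}
Adding (0,5): merges 5's component with another. Reachability grows.
After: nodes reachable from 5: {0,1,2,3,4,5,6,7}

Answer: 0 1 2 3 4 5 6 7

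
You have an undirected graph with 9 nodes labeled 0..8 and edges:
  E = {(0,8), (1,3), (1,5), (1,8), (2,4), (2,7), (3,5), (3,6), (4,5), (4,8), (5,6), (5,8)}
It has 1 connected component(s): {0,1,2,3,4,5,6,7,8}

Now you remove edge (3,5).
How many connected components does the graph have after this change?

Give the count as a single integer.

Initial component count: 1
Remove (3,5): not a bridge. Count unchanged: 1.
  After removal, components: {0,1,2,3,4,5,6,7,8}
New component count: 1

Answer: 1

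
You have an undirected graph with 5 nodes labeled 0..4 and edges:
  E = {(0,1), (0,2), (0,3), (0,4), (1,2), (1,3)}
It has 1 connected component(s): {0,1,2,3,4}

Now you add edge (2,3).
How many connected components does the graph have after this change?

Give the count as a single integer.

Initial component count: 1
Add (2,3): endpoints already in same component. Count unchanged: 1.
New component count: 1

Answer: 1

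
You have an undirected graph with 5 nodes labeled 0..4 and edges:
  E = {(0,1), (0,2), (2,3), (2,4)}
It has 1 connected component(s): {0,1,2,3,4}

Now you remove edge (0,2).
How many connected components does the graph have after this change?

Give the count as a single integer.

Initial component count: 1
Remove (0,2): it was a bridge. Count increases: 1 -> 2.
  After removal, components: {0,1} {2,3,4}
New component count: 2

Answer: 2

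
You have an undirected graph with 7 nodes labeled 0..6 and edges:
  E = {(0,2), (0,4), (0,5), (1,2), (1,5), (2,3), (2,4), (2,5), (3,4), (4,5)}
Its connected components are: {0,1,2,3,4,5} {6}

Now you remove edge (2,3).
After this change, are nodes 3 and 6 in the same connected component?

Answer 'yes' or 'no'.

Initial components: {0,1,2,3,4,5} {6}
Removing edge (2,3): not a bridge — component count unchanged at 2.
New components: {0,1,2,3,4,5} {6}
Are 3 and 6 in the same component? no

Answer: no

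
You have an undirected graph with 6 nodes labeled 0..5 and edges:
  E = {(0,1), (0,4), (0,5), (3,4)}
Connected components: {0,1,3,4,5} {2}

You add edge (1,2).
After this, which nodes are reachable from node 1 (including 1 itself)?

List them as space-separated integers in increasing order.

Answer: 0 1 2 3 4 5

Derivation:
Before: nodes reachable from 1: {0,1,3,4,5}
Adding (1,2): merges 1's component with another. Reachability grows.
After: nodes reachable from 1: {0,1,2,3,4,5}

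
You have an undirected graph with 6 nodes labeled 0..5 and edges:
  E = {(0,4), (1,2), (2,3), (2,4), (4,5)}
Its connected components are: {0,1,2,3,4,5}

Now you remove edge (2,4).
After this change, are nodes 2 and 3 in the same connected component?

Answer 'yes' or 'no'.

Initial components: {0,1,2,3,4,5}
Removing edge (2,4): it was a bridge — component count 1 -> 2.
New components: {0,4,5} {1,2,3}
Are 2 and 3 in the same component? yes

Answer: yes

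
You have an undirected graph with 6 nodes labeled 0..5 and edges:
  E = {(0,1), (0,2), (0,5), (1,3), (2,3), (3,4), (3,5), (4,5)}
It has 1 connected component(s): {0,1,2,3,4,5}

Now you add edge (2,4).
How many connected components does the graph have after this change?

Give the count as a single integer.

Answer: 1

Derivation:
Initial component count: 1
Add (2,4): endpoints already in same component. Count unchanged: 1.
New component count: 1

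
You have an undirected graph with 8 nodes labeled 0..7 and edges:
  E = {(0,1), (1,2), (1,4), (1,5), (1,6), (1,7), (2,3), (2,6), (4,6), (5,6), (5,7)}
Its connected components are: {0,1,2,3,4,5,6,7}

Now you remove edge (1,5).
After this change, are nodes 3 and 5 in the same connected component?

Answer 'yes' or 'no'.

Initial components: {0,1,2,3,4,5,6,7}
Removing edge (1,5): not a bridge — component count unchanged at 1.
New components: {0,1,2,3,4,5,6,7}
Are 3 and 5 in the same component? yes

Answer: yes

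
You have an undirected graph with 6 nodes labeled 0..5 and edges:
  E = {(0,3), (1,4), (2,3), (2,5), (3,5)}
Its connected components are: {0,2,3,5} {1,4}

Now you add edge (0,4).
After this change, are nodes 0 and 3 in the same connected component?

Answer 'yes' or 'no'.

Initial components: {0,2,3,5} {1,4}
Adding edge (0,4): merges {0,2,3,5} and {1,4}.
New components: {0,1,2,3,4,5}
Are 0 and 3 in the same component? yes

Answer: yes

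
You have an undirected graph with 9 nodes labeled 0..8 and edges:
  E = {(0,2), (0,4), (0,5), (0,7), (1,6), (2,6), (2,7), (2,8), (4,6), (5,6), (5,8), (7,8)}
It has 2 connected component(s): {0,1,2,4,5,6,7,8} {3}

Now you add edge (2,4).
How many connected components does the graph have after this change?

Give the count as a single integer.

Answer: 2

Derivation:
Initial component count: 2
Add (2,4): endpoints already in same component. Count unchanged: 2.
New component count: 2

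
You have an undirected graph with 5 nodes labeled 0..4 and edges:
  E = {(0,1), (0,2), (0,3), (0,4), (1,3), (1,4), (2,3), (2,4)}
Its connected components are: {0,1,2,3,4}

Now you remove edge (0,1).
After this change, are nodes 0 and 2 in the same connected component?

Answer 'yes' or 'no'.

Initial components: {0,1,2,3,4}
Removing edge (0,1): not a bridge — component count unchanged at 1.
New components: {0,1,2,3,4}
Are 0 and 2 in the same component? yes

Answer: yes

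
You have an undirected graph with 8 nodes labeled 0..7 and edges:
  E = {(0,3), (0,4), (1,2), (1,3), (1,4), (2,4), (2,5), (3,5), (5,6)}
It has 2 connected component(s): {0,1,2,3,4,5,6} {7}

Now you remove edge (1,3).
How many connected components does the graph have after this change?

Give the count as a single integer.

Initial component count: 2
Remove (1,3): not a bridge. Count unchanged: 2.
  After removal, components: {0,1,2,3,4,5,6} {7}
New component count: 2

Answer: 2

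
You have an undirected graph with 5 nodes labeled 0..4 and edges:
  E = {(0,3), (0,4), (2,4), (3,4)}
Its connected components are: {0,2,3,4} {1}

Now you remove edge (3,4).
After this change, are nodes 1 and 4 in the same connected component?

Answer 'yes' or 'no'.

Answer: no

Derivation:
Initial components: {0,2,3,4} {1}
Removing edge (3,4): not a bridge — component count unchanged at 2.
New components: {0,2,3,4} {1}
Are 1 and 4 in the same component? no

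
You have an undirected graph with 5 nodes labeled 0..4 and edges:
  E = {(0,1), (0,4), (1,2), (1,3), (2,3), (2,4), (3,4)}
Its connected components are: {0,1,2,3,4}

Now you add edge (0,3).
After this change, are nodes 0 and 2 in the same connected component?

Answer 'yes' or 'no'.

Answer: yes

Derivation:
Initial components: {0,1,2,3,4}
Adding edge (0,3): both already in same component {0,1,2,3,4}. No change.
New components: {0,1,2,3,4}
Are 0 and 2 in the same component? yes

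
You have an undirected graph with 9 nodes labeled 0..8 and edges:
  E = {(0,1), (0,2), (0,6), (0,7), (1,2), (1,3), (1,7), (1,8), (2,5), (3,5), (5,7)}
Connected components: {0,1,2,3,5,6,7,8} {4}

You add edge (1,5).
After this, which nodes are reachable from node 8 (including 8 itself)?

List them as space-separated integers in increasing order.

Answer: 0 1 2 3 5 6 7 8

Derivation:
Before: nodes reachable from 8: {0,1,2,3,5,6,7,8}
Adding (1,5): both endpoints already in same component. Reachability from 8 unchanged.
After: nodes reachable from 8: {0,1,2,3,5,6,7,8}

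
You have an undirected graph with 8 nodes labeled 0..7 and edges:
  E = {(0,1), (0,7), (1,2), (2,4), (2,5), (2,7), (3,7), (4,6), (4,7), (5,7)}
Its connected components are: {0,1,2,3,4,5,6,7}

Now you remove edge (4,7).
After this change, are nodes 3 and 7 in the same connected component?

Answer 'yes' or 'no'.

Initial components: {0,1,2,3,4,5,6,7}
Removing edge (4,7): not a bridge — component count unchanged at 1.
New components: {0,1,2,3,4,5,6,7}
Are 3 and 7 in the same component? yes

Answer: yes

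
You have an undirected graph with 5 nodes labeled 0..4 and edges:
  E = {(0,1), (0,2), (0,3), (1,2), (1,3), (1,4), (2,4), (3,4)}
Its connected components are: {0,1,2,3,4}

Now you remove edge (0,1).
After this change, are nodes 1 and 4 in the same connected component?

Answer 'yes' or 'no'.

Answer: yes

Derivation:
Initial components: {0,1,2,3,4}
Removing edge (0,1): not a bridge — component count unchanged at 1.
New components: {0,1,2,3,4}
Are 1 and 4 in the same component? yes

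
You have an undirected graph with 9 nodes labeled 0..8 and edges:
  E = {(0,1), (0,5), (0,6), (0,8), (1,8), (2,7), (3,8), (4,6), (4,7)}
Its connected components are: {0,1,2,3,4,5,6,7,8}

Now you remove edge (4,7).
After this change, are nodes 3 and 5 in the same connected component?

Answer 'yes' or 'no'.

Answer: yes

Derivation:
Initial components: {0,1,2,3,4,5,6,7,8}
Removing edge (4,7): it was a bridge — component count 1 -> 2.
New components: {0,1,3,4,5,6,8} {2,7}
Are 3 and 5 in the same component? yes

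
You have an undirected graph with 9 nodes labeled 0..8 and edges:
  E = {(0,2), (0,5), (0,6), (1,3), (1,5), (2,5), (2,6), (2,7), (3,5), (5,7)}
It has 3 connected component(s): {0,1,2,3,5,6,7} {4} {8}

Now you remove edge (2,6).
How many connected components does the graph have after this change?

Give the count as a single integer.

Initial component count: 3
Remove (2,6): not a bridge. Count unchanged: 3.
  After removal, components: {0,1,2,3,5,6,7} {4} {8}
New component count: 3

Answer: 3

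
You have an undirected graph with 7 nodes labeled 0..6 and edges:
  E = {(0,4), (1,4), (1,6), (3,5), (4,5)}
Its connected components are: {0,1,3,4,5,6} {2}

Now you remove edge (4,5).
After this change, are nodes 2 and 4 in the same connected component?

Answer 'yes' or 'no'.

Answer: no

Derivation:
Initial components: {0,1,3,4,5,6} {2}
Removing edge (4,5): it was a bridge — component count 2 -> 3.
New components: {0,1,4,6} {2} {3,5}
Are 2 and 4 in the same component? no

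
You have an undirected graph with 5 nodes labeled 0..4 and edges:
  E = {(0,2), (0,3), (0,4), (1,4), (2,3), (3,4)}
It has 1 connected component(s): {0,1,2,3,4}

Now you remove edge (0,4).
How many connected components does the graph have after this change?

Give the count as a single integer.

Answer: 1

Derivation:
Initial component count: 1
Remove (0,4): not a bridge. Count unchanged: 1.
  After removal, components: {0,1,2,3,4}
New component count: 1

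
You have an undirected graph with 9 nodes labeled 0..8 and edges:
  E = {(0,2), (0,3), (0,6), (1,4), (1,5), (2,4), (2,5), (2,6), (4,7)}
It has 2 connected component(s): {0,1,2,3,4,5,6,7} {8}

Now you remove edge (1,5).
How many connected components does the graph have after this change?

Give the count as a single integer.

Initial component count: 2
Remove (1,5): not a bridge. Count unchanged: 2.
  After removal, components: {0,1,2,3,4,5,6,7} {8}
New component count: 2

Answer: 2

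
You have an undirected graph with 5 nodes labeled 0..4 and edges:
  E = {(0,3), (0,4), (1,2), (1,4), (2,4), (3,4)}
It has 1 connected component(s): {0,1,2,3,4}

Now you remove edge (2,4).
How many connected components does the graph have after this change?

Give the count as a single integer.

Answer: 1

Derivation:
Initial component count: 1
Remove (2,4): not a bridge. Count unchanged: 1.
  After removal, components: {0,1,2,3,4}
New component count: 1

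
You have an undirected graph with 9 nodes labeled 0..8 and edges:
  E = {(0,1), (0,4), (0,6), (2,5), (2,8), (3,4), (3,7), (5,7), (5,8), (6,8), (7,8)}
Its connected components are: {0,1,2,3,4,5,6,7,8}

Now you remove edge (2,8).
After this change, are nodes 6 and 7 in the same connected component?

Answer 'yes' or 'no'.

Answer: yes

Derivation:
Initial components: {0,1,2,3,4,5,6,7,8}
Removing edge (2,8): not a bridge — component count unchanged at 1.
New components: {0,1,2,3,4,5,6,7,8}
Are 6 and 7 in the same component? yes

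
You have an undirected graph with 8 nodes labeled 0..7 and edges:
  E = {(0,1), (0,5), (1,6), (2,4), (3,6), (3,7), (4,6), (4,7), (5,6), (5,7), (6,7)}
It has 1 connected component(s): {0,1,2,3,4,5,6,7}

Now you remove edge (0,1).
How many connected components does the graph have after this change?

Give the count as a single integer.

Answer: 1

Derivation:
Initial component count: 1
Remove (0,1): not a bridge. Count unchanged: 1.
  After removal, components: {0,1,2,3,4,5,6,7}
New component count: 1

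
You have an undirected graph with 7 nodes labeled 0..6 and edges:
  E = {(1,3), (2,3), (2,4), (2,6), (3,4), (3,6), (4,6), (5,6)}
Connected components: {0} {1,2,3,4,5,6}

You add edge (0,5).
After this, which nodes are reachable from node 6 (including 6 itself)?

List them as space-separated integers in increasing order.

Answer: 0 1 2 3 4 5 6

Derivation:
Before: nodes reachable from 6: {1,2,3,4,5,6}
Adding (0,5): merges 6's component with another. Reachability grows.
After: nodes reachable from 6: {0,1,2,3,4,5,6}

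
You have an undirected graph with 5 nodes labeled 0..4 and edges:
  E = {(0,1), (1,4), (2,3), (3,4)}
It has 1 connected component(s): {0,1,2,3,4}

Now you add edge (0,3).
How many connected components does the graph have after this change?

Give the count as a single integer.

Initial component count: 1
Add (0,3): endpoints already in same component. Count unchanged: 1.
New component count: 1

Answer: 1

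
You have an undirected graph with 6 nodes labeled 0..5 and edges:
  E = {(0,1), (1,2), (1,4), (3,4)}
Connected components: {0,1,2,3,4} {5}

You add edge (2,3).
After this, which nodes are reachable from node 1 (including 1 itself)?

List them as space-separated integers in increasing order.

Before: nodes reachable from 1: {0,1,2,3,4}
Adding (2,3): both endpoints already in same component. Reachability from 1 unchanged.
After: nodes reachable from 1: {0,1,2,3,4}

Answer: 0 1 2 3 4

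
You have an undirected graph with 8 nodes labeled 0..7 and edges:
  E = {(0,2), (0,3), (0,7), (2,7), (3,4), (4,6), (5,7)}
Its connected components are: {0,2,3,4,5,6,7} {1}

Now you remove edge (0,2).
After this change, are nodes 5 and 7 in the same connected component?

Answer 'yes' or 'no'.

Initial components: {0,2,3,4,5,6,7} {1}
Removing edge (0,2): not a bridge — component count unchanged at 2.
New components: {0,2,3,4,5,6,7} {1}
Are 5 and 7 in the same component? yes

Answer: yes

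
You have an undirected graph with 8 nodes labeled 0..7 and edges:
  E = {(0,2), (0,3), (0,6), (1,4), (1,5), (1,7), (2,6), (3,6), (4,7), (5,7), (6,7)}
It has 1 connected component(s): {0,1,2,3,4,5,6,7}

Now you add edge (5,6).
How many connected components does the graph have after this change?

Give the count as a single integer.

Initial component count: 1
Add (5,6): endpoints already in same component. Count unchanged: 1.
New component count: 1

Answer: 1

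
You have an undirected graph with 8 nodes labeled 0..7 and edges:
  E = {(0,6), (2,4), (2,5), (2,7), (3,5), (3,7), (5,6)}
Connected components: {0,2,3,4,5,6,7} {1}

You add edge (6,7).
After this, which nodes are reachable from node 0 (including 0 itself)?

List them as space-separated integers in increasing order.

Before: nodes reachable from 0: {0,2,3,4,5,6,7}
Adding (6,7): both endpoints already in same component. Reachability from 0 unchanged.
After: nodes reachable from 0: {0,2,3,4,5,6,7}

Answer: 0 2 3 4 5 6 7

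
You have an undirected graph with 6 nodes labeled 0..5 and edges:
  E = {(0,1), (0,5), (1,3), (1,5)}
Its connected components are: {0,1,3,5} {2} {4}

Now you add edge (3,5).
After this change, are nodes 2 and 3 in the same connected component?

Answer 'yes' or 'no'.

Answer: no

Derivation:
Initial components: {0,1,3,5} {2} {4}
Adding edge (3,5): both already in same component {0,1,3,5}. No change.
New components: {0,1,3,5} {2} {4}
Are 2 and 3 in the same component? no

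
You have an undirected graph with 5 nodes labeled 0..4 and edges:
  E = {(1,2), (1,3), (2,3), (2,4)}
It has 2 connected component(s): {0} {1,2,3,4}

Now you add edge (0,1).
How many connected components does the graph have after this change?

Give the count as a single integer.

Initial component count: 2
Add (0,1): merges two components. Count decreases: 2 -> 1.
New component count: 1

Answer: 1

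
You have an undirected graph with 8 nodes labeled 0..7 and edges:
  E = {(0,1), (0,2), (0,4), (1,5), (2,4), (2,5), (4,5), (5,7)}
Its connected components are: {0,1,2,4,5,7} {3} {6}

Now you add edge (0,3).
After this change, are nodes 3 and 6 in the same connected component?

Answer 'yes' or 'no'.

Initial components: {0,1,2,4,5,7} {3} {6}
Adding edge (0,3): merges {0,1,2,4,5,7} and {3}.
New components: {0,1,2,3,4,5,7} {6}
Are 3 and 6 in the same component? no

Answer: no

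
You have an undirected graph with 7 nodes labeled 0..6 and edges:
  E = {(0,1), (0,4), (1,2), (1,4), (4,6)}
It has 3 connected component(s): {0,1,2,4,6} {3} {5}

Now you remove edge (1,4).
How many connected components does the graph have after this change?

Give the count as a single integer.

Initial component count: 3
Remove (1,4): not a bridge. Count unchanged: 3.
  After removal, components: {0,1,2,4,6} {3} {5}
New component count: 3

Answer: 3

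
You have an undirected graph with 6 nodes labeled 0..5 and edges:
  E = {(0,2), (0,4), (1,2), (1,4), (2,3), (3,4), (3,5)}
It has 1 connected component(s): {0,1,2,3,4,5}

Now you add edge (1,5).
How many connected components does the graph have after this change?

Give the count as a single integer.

Answer: 1

Derivation:
Initial component count: 1
Add (1,5): endpoints already in same component. Count unchanged: 1.
New component count: 1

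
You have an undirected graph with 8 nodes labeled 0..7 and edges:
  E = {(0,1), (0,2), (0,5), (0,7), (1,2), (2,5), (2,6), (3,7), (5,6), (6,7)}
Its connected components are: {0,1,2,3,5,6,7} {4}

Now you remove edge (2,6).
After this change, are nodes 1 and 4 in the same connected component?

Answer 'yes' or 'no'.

Answer: no

Derivation:
Initial components: {0,1,2,3,5,6,7} {4}
Removing edge (2,6): not a bridge — component count unchanged at 2.
New components: {0,1,2,3,5,6,7} {4}
Are 1 and 4 in the same component? no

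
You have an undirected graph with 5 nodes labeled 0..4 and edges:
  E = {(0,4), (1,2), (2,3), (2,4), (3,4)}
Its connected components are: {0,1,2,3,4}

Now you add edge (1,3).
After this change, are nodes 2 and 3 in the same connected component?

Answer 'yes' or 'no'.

Initial components: {0,1,2,3,4}
Adding edge (1,3): both already in same component {0,1,2,3,4}. No change.
New components: {0,1,2,3,4}
Are 2 and 3 in the same component? yes

Answer: yes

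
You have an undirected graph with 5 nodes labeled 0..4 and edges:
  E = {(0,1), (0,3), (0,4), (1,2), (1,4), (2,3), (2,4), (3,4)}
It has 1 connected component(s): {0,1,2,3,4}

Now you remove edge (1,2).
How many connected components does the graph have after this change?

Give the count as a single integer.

Initial component count: 1
Remove (1,2): not a bridge. Count unchanged: 1.
  After removal, components: {0,1,2,3,4}
New component count: 1

Answer: 1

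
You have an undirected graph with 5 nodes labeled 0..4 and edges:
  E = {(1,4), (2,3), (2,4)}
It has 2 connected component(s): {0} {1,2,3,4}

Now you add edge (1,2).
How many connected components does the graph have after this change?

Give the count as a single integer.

Initial component count: 2
Add (1,2): endpoints already in same component. Count unchanged: 2.
New component count: 2

Answer: 2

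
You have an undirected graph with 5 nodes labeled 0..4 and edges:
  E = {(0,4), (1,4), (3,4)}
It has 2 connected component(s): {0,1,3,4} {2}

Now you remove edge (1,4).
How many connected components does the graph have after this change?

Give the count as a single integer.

Initial component count: 2
Remove (1,4): it was a bridge. Count increases: 2 -> 3.
  After removal, components: {0,3,4} {1} {2}
New component count: 3

Answer: 3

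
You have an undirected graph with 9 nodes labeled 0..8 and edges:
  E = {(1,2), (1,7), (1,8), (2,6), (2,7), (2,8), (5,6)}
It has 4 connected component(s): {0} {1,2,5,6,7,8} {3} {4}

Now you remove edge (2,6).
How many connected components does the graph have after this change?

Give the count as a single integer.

Initial component count: 4
Remove (2,6): it was a bridge. Count increases: 4 -> 5.
  After removal, components: {0} {1,2,7,8} {3} {4} {5,6}
New component count: 5

Answer: 5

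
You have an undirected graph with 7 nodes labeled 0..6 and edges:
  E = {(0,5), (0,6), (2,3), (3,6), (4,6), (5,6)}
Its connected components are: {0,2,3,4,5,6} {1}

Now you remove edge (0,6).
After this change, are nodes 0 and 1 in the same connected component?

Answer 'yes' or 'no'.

Answer: no

Derivation:
Initial components: {0,2,3,4,5,6} {1}
Removing edge (0,6): not a bridge — component count unchanged at 2.
New components: {0,2,3,4,5,6} {1}
Are 0 and 1 in the same component? no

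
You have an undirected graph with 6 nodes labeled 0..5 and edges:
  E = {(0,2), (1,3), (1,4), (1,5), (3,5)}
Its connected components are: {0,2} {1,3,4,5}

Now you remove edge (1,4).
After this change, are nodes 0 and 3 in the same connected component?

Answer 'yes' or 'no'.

Initial components: {0,2} {1,3,4,5}
Removing edge (1,4): it was a bridge — component count 2 -> 3.
New components: {0,2} {1,3,5} {4}
Are 0 and 3 in the same component? no

Answer: no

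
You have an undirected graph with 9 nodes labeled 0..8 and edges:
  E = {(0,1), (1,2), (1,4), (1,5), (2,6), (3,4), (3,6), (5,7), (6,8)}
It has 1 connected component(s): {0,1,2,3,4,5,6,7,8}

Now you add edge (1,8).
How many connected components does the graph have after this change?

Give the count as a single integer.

Answer: 1

Derivation:
Initial component count: 1
Add (1,8): endpoints already in same component. Count unchanged: 1.
New component count: 1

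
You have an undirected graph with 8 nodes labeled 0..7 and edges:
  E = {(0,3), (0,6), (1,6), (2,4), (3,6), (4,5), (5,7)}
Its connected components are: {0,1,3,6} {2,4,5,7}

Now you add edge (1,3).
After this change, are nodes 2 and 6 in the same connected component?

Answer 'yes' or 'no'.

Answer: no

Derivation:
Initial components: {0,1,3,6} {2,4,5,7}
Adding edge (1,3): both already in same component {0,1,3,6}. No change.
New components: {0,1,3,6} {2,4,5,7}
Are 2 and 6 in the same component? no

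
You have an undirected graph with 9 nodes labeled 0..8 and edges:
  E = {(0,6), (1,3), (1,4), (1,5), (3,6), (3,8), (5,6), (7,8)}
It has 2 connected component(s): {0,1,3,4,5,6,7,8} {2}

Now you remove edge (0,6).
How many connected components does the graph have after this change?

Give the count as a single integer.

Initial component count: 2
Remove (0,6): it was a bridge. Count increases: 2 -> 3.
  After removal, components: {0} {1,3,4,5,6,7,8} {2}
New component count: 3

Answer: 3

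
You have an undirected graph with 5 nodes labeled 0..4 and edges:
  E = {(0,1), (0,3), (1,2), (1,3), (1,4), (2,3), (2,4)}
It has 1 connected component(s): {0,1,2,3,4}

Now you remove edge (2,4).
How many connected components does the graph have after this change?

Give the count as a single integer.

Answer: 1

Derivation:
Initial component count: 1
Remove (2,4): not a bridge. Count unchanged: 1.
  After removal, components: {0,1,2,3,4}
New component count: 1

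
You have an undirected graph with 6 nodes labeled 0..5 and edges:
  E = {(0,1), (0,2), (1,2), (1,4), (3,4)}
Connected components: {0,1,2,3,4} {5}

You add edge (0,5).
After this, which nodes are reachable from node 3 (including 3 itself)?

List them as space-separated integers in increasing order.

Answer: 0 1 2 3 4 5

Derivation:
Before: nodes reachable from 3: {0,1,2,3,4}
Adding (0,5): merges 3's component with another. Reachability grows.
After: nodes reachable from 3: {0,1,2,3,4,5}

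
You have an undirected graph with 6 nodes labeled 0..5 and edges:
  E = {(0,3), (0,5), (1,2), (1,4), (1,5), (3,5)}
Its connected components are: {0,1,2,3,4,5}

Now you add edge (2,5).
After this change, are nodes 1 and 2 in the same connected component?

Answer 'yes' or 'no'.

Answer: yes

Derivation:
Initial components: {0,1,2,3,4,5}
Adding edge (2,5): both already in same component {0,1,2,3,4,5}. No change.
New components: {0,1,2,3,4,5}
Are 1 and 2 in the same component? yes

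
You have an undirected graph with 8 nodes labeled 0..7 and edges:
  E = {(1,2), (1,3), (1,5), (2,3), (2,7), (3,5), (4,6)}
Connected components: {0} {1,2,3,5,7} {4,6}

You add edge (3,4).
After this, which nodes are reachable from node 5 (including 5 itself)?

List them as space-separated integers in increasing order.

Answer: 1 2 3 4 5 6 7

Derivation:
Before: nodes reachable from 5: {1,2,3,5,7}
Adding (3,4): merges 5's component with another. Reachability grows.
After: nodes reachable from 5: {1,2,3,4,5,6,7}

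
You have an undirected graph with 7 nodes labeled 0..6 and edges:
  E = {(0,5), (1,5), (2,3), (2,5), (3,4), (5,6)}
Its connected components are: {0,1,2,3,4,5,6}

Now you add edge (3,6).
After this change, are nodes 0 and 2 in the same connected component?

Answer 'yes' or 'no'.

Answer: yes

Derivation:
Initial components: {0,1,2,3,4,5,6}
Adding edge (3,6): both already in same component {0,1,2,3,4,5,6}. No change.
New components: {0,1,2,3,4,5,6}
Are 0 and 2 in the same component? yes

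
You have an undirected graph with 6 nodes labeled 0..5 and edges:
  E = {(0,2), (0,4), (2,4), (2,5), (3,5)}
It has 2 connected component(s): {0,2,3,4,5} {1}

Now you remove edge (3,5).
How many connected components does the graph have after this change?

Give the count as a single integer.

Initial component count: 2
Remove (3,5): it was a bridge. Count increases: 2 -> 3.
  After removal, components: {0,2,4,5} {1} {3}
New component count: 3

Answer: 3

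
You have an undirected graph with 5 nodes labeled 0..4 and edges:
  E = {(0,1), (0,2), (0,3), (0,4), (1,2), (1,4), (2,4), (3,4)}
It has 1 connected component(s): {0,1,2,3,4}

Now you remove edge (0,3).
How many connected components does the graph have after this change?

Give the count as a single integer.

Initial component count: 1
Remove (0,3): not a bridge. Count unchanged: 1.
  After removal, components: {0,1,2,3,4}
New component count: 1

Answer: 1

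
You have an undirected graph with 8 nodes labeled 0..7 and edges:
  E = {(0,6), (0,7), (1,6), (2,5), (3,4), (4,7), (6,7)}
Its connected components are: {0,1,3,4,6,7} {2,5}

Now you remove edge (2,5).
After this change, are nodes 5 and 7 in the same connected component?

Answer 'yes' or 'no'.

Initial components: {0,1,3,4,6,7} {2,5}
Removing edge (2,5): it was a bridge — component count 2 -> 3.
New components: {0,1,3,4,6,7} {2} {5}
Are 5 and 7 in the same component? no

Answer: no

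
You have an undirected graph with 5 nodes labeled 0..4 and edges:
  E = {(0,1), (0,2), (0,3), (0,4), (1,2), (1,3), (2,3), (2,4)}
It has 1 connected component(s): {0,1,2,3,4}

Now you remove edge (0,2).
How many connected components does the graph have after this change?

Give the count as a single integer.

Initial component count: 1
Remove (0,2): not a bridge. Count unchanged: 1.
  After removal, components: {0,1,2,3,4}
New component count: 1

Answer: 1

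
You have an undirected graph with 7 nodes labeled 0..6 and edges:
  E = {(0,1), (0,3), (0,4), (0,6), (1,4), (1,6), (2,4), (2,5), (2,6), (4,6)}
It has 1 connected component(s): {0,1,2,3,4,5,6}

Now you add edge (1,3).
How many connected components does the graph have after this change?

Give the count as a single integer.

Answer: 1

Derivation:
Initial component count: 1
Add (1,3): endpoints already in same component. Count unchanged: 1.
New component count: 1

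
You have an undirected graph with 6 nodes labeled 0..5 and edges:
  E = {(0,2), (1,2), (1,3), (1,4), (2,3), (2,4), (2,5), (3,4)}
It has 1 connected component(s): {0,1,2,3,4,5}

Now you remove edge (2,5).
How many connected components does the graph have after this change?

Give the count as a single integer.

Initial component count: 1
Remove (2,5): it was a bridge. Count increases: 1 -> 2.
  After removal, components: {0,1,2,3,4} {5}
New component count: 2

Answer: 2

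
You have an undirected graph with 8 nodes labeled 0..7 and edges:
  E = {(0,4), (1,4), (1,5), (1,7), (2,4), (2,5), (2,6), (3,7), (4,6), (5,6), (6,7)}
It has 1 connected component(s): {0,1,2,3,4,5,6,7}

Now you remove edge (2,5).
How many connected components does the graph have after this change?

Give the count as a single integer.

Answer: 1

Derivation:
Initial component count: 1
Remove (2,5): not a bridge. Count unchanged: 1.
  After removal, components: {0,1,2,3,4,5,6,7}
New component count: 1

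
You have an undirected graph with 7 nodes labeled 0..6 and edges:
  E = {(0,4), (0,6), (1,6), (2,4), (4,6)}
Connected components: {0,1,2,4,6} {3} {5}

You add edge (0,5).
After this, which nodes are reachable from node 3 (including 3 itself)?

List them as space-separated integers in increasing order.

Before: nodes reachable from 3: {3}
Adding (0,5): merges two components, but neither contains 3. Reachability from 3 unchanged.
After: nodes reachable from 3: {3}

Answer: 3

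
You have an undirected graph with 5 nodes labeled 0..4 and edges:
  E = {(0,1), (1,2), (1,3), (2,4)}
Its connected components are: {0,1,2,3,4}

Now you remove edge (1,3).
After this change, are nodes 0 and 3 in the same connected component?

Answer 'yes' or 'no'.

Initial components: {0,1,2,3,4}
Removing edge (1,3): it was a bridge — component count 1 -> 2.
New components: {0,1,2,4} {3}
Are 0 and 3 in the same component? no

Answer: no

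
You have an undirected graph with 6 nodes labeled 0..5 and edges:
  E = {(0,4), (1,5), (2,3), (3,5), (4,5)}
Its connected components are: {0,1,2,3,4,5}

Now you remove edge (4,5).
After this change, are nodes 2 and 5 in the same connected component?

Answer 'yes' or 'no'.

Answer: yes

Derivation:
Initial components: {0,1,2,3,4,5}
Removing edge (4,5): it was a bridge — component count 1 -> 2.
New components: {0,4} {1,2,3,5}
Are 2 and 5 in the same component? yes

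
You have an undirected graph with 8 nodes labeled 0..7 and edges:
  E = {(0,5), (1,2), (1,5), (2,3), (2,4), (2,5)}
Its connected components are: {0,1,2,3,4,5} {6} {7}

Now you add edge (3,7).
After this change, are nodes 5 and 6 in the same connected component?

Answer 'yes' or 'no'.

Initial components: {0,1,2,3,4,5} {6} {7}
Adding edge (3,7): merges {0,1,2,3,4,5} and {7}.
New components: {0,1,2,3,4,5,7} {6}
Are 5 and 6 in the same component? no

Answer: no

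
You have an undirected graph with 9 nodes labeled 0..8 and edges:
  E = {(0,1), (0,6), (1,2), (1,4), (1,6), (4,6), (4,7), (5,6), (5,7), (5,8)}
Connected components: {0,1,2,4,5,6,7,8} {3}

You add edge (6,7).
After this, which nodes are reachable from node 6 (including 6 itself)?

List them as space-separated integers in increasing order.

Before: nodes reachable from 6: {0,1,2,4,5,6,7,8}
Adding (6,7): both endpoints already in same component. Reachability from 6 unchanged.
After: nodes reachable from 6: {0,1,2,4,5,6,7,8}

Answer: 0 1 2 4 5 6 7 8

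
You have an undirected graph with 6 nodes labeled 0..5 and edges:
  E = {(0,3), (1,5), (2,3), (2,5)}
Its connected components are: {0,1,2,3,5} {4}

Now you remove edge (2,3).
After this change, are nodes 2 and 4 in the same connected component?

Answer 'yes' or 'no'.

Answer: no

Derivation:
Initial components: {0,1,2,3,5} {4}
Removing edge (2,3): it was a bridge — component count 2 -> 3.
New components: {0,3} {1,2,5} {4}
Are 2 and 4 in the same component? no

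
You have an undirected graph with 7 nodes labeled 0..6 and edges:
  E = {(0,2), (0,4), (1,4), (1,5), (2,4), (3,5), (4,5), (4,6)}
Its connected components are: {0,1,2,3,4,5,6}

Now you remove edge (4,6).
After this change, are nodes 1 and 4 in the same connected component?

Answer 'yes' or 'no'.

Answer: yes

Derivation:
Initial components: {0,1,2,3,4,5,6}
Removing edge (4,6): it was a bridge — component count 1 -> 2.
New components: {0,1,2,3,4,5} {6}
Are 1 and 4 in the same component? yes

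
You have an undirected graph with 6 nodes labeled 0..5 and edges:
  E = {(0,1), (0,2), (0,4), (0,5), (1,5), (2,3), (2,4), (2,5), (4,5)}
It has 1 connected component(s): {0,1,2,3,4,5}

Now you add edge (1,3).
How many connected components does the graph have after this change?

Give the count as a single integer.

Initial component count: 1
Add (1,3): endpoints already in same component. Count unchanged: 1.
New component count: 1

Answer: 1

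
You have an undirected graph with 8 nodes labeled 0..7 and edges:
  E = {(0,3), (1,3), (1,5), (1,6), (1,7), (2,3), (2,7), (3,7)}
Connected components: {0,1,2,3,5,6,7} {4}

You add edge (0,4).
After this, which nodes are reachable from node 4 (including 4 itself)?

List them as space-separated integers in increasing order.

Before: nodes reachable from 4: {4}
Adding (0,4): merges 4's component with another. Reachability grows.
After: nodes reachable from 4: {0,1,2,3,4,5,6,7}

Answer: 0 1 2 3 4 5 6 7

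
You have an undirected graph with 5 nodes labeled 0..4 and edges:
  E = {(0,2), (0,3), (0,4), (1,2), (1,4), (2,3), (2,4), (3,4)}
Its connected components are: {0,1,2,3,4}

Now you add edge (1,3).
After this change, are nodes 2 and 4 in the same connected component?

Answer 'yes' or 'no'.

Initial components: {0,1,2,3,4}
Adding edge (1,3): both already in same component {0,1,2,3,4}. No change.
New components: {0,1,2,3,4}
Are 2 and 4 in the same component? yes

Answer: yes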